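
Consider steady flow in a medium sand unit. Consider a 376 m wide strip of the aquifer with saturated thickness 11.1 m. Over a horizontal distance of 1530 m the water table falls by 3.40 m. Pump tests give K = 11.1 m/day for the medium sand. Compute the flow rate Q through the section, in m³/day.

103

Cross-sectional area A = 376 × 11.1 = 4174 m².
Hydraulic gradient i = Δh / L = 3.40 / 1530 = 0.002222.
Darcy's law: Q = K · A · i = 11.10 × 4174 × 0.002222 = 102.9 m³/day.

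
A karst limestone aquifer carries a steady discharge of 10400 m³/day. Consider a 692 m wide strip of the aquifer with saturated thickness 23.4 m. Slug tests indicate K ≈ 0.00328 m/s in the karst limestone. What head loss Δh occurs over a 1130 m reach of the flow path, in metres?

2.56

Convert K: 0.00328 m/s × 86400 = 283.4 m/day.
Cross-sectional area A = 692 × 23.4 = 16193 m².
From Q = K·A·i, i = Q / (K·A) = 10400 / (283.4 × 16193) = 0.002266.
Head loss Δh = i · L = 0.002266 × 1130 = 2.561 m.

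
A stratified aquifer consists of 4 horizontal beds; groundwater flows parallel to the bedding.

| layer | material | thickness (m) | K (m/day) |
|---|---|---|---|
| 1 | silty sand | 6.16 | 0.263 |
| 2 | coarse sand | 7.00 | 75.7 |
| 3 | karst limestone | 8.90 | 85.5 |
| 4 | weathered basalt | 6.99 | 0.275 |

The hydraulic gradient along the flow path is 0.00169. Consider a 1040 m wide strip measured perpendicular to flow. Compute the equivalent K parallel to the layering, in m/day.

Flow is parallel to layering, so each bed carries its own Darcy discharge and the transmissivities add.
Σ(K_i·b_i) = 0.263×6.16 + 75.7×7.00 + 85.5×8.90 + 0.275×6.99 = 1294 m²/day.
Total thickness b = 29.05 m, so K_eq = Σ(K_i·b_i)/b = 44.56 m/day.

44.6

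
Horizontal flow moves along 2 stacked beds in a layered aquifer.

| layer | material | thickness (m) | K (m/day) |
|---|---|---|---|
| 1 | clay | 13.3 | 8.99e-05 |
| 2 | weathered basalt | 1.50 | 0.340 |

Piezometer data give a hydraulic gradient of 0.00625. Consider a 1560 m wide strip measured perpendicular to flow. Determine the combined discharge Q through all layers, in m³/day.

Flow is parallel to layering, so each bed carries its own Darcy discharge and the transmissivities add.
Σ(K_i·b_i) = 8.99e-05×13.3 + 0.340×1.50 = 0.5112 m²/day.
Hydraulic gradient i = 0.00625.
Q = Σ(K_i·b_i) · W · i = 0.5112 × 1560 × 0.006250 = 4.984 m³/day.

4.98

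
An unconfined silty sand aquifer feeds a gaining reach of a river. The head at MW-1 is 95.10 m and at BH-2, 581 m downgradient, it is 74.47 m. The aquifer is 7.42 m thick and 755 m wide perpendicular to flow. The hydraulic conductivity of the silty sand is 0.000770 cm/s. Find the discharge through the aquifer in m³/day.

Convert K: 0.000770 cm/s × 864 = 0.6653 m/day.
Cross-sectional area A = 755 × 7.42 = 5602 m².
Hydraulic gradient i = (95.10 − 74.47) / 581 = 20.63 / 581 = 0.03551.
Darcy's law: Q = K · A · i = 0.6653 × 5602 × 0.03551 = 132.3 m³/day.

132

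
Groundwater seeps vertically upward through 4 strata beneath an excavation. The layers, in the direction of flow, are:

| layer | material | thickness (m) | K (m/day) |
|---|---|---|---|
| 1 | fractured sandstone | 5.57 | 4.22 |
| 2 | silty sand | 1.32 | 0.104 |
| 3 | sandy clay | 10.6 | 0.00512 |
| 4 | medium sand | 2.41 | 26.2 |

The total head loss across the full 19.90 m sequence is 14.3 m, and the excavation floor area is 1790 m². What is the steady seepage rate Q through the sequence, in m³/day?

12.3

Flow is perpendicular to layering, so the layers act in series and the equivalent K is the thickness-weighted harmonic mean.
Total thickness L = 5.57 + 1.32 + 10.6 + 2.41 = 19.90 m.
Σ(b_i/K_i) = 5.57/4.22 + 1.32/0.104 + 10.6/0.00512 + 2.41/26.2 = 2084 d.
K_eq = L / Σ(b_i/K_i) = 19.90 / 2084 = 0.009547 m/day.
Q = K_eq · A · (Δh/L) = 0.009547 × 1790 × (14.3/19.90) = 12.28 m³/day.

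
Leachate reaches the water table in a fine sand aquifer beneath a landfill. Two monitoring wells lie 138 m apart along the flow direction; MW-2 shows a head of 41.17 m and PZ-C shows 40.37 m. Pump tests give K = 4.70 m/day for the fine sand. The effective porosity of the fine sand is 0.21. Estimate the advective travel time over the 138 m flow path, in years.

Hydraulic gradient i = (41.17 − 40.37) / 138 = 0.8 / 138 = 0.005797.
Darcy flux q = K · i = 4.700 × 0.005797 = 0.02725 m/day.
Seepage velocity v = q / n_e = 0.02725 / 0.21 = 0.1297 m/day.
Travel time t = L / v = 138 / 0.1297 = 1064 days = 2.912 years.

2.91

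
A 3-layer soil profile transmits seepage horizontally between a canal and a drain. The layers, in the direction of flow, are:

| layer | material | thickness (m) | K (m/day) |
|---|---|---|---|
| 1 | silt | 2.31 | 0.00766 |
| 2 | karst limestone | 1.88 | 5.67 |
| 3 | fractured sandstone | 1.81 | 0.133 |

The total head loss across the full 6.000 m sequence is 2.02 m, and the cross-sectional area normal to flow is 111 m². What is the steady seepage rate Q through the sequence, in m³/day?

Flow is perpendicular to layering, so the layers act in series and the equivalent K is the thickness-weighted harmonic mean.
Total thickness L = 2.31 + 1.88 + 1.81 = 6.000 m.
Σ(b_i/K_i) = 2.31/0.00766 + 1.88/5.67 + 1.81/0.133 = 315.5 d.
K_eq = L / Σ(b_i/K_i) = 6.000 / 315.5 = 0.01902 m/day.
Q = K_eq · A · (Δh/L) = 0.01902 × 111 × (2.02/6.000) = 0.7107 m³/day.

0.711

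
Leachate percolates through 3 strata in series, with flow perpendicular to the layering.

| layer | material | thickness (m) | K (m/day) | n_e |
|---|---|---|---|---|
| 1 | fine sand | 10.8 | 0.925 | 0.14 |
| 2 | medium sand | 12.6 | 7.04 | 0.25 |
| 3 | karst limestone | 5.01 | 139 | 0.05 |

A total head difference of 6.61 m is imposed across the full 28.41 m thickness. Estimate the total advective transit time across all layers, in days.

With flow normal to the layers, continuity requires the same specific discharge q through every layer.
Σ(b_i/K_i) = 10.8/0.925 + 12.6/7.04 + 5.01/139 = 13.50 d.
q = Δh / Σ(b_i/K_i) = 6.61 / 13.50 = 0.4896 m/day.
In each layer the seepage velocity is v_i = q/n_i, so the layer transit time is t_i = b_i·n_i / q:
  layer 1 (fine sand): t_1 = 10.8 × 0.14 / 0.4896 = 3.088 d
  layer 2 (medium sand): t_2 = 12.6 × 0.25 / 0.4896 = 6.434 d
  layer 3 (karst limestone): t_3 = 5.01 × 0.05 / 0.4896 = 0.5117 d
Total t = Σ t_i = 10.03 days.

10.0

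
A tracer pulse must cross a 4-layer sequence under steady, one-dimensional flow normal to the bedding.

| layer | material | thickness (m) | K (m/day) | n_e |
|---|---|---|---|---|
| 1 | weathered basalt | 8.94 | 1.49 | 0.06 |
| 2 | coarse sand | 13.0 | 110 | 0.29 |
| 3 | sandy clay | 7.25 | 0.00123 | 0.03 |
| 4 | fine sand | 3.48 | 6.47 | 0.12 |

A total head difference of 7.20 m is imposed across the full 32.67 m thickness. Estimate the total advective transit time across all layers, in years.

11.1

With flow normal to the layers, continuity requires the same specific discharge q through every layer.
Σ(b_i/K_i) = 8.94/1.49 + 13.0/110 + 7.25/0.00123 + 3.48/6.47 = 5901 d.
q = Δh / Σ(b_i/K_i) = 7.20 / 5901 = 0.001220 m/day.
In each layer the seepage velocity is v_i = q/n_i, so the layer transit time is t_i = b_i·n_i / q:
  layer 1 (weathered basalt): t_1 = 8.94 × 0.06 / 0.001220 = 439.6 d
  layer 2 (coarse sand): t_2 = 13.0 × 0.29 / 0.001220 = 3090 d
  layer 3 (sandy clay): t_3 = 7.25 × 0.03 / 0.001220 = 178.3 d
  layer 4 (fine sand): t_4 = 3.48 × 0.12 / 0.001220 = 342.3 d
Total t = Σ t_i = 4050 days = 11.09 years.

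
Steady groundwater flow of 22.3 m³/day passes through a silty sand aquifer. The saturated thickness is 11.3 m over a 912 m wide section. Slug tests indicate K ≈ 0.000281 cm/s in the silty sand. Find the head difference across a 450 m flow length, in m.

Convert K: 0.000281 cm/s × 864 = 0.2428 m/day.
Cross-sectional area A = 912 × 11.3 = 10306 m².
From Q = K·A·i, i = Q / (K·A) = 22.3 / (0.2428 × 10306) = 0.008913.
Head loss Δh = i · L = 0.008913 × 450 = 4.011 m.

4.01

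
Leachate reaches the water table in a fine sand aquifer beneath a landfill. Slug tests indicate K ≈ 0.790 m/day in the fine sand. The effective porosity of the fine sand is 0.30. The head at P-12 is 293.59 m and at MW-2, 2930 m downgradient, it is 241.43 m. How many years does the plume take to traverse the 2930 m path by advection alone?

Hydraulic gradient i = (293.59 − 241.43) / 2930 = 52.16 / 2930 = 0.01780.
Darcy flux q = K · i = 0.7900 × 0.01780 = 0.01406 m/day.
Seepage velocity v = q / n_e = 0.01406 / 0.30 = 0.04688 m/day.
Travel time t = L / v = 2930 / 0.04688 = 62502 days = 171.1 years.

171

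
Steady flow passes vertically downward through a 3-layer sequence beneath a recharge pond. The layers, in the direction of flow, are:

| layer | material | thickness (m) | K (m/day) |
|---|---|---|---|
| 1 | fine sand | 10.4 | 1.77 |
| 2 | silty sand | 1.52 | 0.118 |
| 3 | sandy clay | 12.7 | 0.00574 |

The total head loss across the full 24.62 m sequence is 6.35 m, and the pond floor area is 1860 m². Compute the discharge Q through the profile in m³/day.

Flow is perpendicular to layering, so the layers act in series and the equivalent K is the thickness-weighted harmonic mean.
Total thickness L = 10.4 + 1.52 + 12.7 = 24.62 m.
Σ(b_i/K_i) = 10.4/1.77 + 1.52/0.118 + 12.7/0.00574 = 2231 d.
K_eq = L / Σ(b_i/K_i) = 24.62 / 2231 = 0.01103 m/day.
Q = K_eq · A · (Δh/L) = 0.01103 × 1860 × (6.35/24.62) = 5.293 m³/day.

5.29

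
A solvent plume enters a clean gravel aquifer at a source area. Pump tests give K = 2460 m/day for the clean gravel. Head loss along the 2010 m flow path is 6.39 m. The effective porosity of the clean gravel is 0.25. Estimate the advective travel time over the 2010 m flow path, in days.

64.3

Hydraulic gradient i = Δh / L = 6.39 / 2010 = 0.003179.
Darcy flux q = K · i = 2460 × 0.003179 = 7.821 m/day.
Seepage velocity v = q / n_e = 7.821 / 0.25 = 31.28 m/day.
Travel time t = L / v = 2010 / 31.28 = 64.25 days.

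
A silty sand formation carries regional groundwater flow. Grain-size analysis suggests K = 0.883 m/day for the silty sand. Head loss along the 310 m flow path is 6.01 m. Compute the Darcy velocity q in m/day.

Hydraulic gradient i = Δh / L = 6.01 / 310 = 0.01939.
Specific discharge q = K · i = 0.8830 × 0.01939 = 0.01712 m/day.

0.0171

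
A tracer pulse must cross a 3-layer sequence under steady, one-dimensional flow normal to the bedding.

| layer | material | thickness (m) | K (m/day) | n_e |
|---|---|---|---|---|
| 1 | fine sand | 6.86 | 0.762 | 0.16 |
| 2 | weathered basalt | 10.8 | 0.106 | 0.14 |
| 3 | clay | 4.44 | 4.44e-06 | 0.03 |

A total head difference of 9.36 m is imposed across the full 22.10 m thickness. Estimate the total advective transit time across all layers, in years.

With flow normal to the layers, continuity requires the same specific discharge q through every layer.
Σ(b_i/K_i) = 6.86/0.762 + 10.8/0.106 + 4.44/4.44e-06 = 1.000e+06 d.
q = Δh / Σ(b_i/K_i) = 9.36 / 1.000e+06 = 9.359e-06 m/day.
In each layer the seepage velocity is v_i = q/n_i, so the layer transit time is t_i = b_i·n_i / q:
  layer 1 (fine sand): t_1 = 6.86 × 0.16 / 9.359e-06 = 1.173e+05 d
  layer 2 (weathered basalt): t_2 = 10.8 × 0.14 / 9.359e-06 = 1.616e+05 d
  layer 3 (clay): t_3 = 4.44 × 0.03 / 9.359e-06 = 14232 d
Total t = Σ t_i = 2.931e+05 days = 802.4 years.

802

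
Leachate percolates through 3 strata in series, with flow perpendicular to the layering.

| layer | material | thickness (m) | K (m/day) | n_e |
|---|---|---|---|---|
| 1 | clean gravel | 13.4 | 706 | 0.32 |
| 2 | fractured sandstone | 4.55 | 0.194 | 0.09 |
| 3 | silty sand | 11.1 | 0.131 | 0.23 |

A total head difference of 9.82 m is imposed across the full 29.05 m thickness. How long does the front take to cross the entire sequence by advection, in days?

79.9

With flow normal to the layers, continuity requires the same specific discharge q through every layer.
Σ(b_i/K_i) = 13.4/706 + 4.55/0.194 + 11.1/0.131 = 108.2 d.
q = Δh / Σ(b_i/K_i) = 9.82 / 108.2 = 0.09075 m/day.
In each layer the seepage velocity is v_i = q/n_i, so the layer transit time is t_i = b_i·n_i / q:
  layer 1 (clean gravel): t_1 = 13.4 × 0.32 / 0.09075 = 47.25 d
  layer 2 (fractured sandstone): t_2 = 4.55 × 0.09 / 0.09075 = 4.512 d
  layer 3 (silty sand): t_3 = 11.1 × 0.23 / 0.09075 = 28.13 d
Total t = Σ t_i = 79.89 days.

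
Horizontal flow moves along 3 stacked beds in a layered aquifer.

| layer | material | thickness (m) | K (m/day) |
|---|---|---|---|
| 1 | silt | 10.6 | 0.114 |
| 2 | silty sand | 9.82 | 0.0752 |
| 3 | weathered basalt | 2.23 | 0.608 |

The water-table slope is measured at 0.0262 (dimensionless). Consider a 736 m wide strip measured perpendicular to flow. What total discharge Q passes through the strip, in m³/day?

Flow is parallel to layering, so each bed carries its own Darcy discharge and the transmissivities add.
Σ(K_i·b_i) = 0.114×10.6 + 0.0752×9.82 + 0.608×2.23 = 3.303 m²/day.
Hydraulic gradient i = 0.0262.
Q = Σ(K_i·b_i) · W · i = 3.303 × 736 × 0.02620 = 63.69 m³/day.

63.7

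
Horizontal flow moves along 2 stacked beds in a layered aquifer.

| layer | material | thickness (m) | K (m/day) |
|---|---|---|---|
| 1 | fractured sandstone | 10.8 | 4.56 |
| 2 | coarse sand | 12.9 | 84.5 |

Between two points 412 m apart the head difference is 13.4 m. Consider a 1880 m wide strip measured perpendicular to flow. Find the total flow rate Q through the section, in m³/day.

69700

Flow is parallel to layering, so each bed carries its own Darcy discharge and the transmissivities add.
Σ(K_i·b_i) = 4.56×10.8 + 84.5×12.9 = 1139 m²/day.
Hydraulic gradient i = Δh / L = 13.4 / 412 = 0.03252.
Q = Σ(K_i·b_i) · W · i = 1139 × 1880 × 0.03252 = 69663 m³/day.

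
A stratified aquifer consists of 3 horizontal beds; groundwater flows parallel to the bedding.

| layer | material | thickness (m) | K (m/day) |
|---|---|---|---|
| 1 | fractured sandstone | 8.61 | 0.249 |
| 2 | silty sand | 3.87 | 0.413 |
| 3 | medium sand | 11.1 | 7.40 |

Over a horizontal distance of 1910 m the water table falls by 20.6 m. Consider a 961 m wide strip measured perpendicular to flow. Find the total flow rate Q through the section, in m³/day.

Flow is parallel to layering, so each bed carries its own Darcy discharge and the transmissivities add.
Σ(K_i·b_i) = 0.249×8.61 + 0.413×3.87 + 7.40×11.1 = 85.88 m²/day.
Hydraulic gradient i = Δh / L = 20.6 / 1910 = 0.01079.
Q = Σ(K_i·b_i) · W · i = 85.88 × 961 × 0.01079 = 890.1 m³/day.

890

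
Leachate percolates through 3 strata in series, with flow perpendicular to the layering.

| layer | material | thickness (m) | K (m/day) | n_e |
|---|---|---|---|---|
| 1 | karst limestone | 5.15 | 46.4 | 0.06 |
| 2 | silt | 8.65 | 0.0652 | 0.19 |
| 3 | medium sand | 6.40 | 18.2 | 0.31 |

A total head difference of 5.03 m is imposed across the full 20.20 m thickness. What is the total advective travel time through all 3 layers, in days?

With flow normal to the layers, continuity requires the same specific discharge q through every layer.
Σ(b_i/K_i) = 5.15/46.4 + 8.65/0.0652 + 6.40/18.2 = 133.1 d.
q = Δh / Σ(b_i/K_i) = 5.03 / 133.1 = 0.03778 m/day.
In each layer the seepage velocity is v_i = q/n_i, so the layer transit time is t_i = b_i·n_i / q:
  layer 1 (karst limestone): t_1 = 5.15 × 0.06 / 0.03778 = 8.178 d
  layer 2 (silt): t_2 = 8.65 × 0.19 / 0.03778 = 43.50 d
  layer 3 (medium sand): t_3 = 6.40 × 0.31 / 0.03778 = 52.51 d
Total t = Σ t_i = 104.2 days.

104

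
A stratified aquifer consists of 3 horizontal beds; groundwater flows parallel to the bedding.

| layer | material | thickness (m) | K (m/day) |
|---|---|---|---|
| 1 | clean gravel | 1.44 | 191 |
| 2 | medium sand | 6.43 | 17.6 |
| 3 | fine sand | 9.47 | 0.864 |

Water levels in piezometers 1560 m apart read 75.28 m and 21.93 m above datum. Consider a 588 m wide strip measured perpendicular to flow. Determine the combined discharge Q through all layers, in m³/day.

Flow is parallel to layering, so each bed carries its own Darcy discharge and the transmissivities add.
Σ(K_i·b_i) = 191×1.44 + 17.6×6.43 + 0.864×9.47 = 396.4 m²/day.
Hydraulic gradient i = (75.28 − 21.93) / 1560 = 53.35 / 1560 = 0.03420.
Q = Σ(K_i·b_i) · W · i = 396.4 × 588 × 0.03420 = 7971 m³/day.

7970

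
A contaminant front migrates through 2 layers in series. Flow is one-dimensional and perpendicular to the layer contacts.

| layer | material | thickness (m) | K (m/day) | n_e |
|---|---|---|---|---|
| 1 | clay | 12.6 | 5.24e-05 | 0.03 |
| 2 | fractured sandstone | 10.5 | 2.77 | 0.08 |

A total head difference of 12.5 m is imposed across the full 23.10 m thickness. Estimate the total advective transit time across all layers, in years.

64.1

With flow normal to the layers, continuity requires the same specific discharge q through every layer.
Σ(b_i/K_i) = 12.6/5.24e-05 + 10.5/2.77 = 2.405e+05 d.
q = Δh / Σ(b_i/K_i) = 12.5 / 2.405e+05 = 5.198e-05 m/day.
In each layer the seepage velocity is v_i = q/n_i, so the layer transit time is t_i = b_i·n_i / q:
  layer 1 (clay): t_1 = 12.6 × 0.03 / 5.198e-05 = 7272 d
  layer 2 (fractured sandstone): t_2 = 10.5 × 0.08 / 5.198e-05 = 16159 d
Total t = Σ t_i = 23431 days = 64.15 years.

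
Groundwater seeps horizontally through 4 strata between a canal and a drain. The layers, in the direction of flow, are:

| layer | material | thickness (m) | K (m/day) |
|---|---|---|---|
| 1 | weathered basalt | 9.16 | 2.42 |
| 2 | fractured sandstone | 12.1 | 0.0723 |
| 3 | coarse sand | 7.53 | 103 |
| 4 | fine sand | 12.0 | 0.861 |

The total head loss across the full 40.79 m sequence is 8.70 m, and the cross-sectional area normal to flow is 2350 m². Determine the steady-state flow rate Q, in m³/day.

110

Flow is perpendicular to layering, so the layers act in series and the equivalent K is the thickness-weighted harmonic mean.
Total thickness L = 9.16 + 12.1 + 7.53 + 12.0 = 40.79 m.
Σ(b_i/K_i) = 9.16/2.42 + 12.1/0.0723 + 7.53/103 + 12.0/0.861 = 185.2 d.
K_eq = L / Σ(b_i/K_i) = 40.79 / 185.2 = 0.2203 m/day.
Q = K_eq · A · (Δh/L) = 0.2203 × 2350 × (8.70/40.79) = 110.4 m³/day.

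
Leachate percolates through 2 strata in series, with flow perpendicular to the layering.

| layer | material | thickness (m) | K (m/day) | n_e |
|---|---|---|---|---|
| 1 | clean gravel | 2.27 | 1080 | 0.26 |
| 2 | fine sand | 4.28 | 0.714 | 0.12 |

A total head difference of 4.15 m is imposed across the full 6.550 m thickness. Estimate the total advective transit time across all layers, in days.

With flow normal to the layers, continuity requires the same specific discharge q through every layer.
Σ(b_i/K_i) = 2.27/1080 + 4.28/0.714 = 5.996 d.
q = Δh / Σ(b_i/K_i) = 4.15 / 5.996 = 0.6921 m/day.
In each layer the seepage velocity is v_i = q/n_i, so the layer transit time is t_i = b_i·n_i / q:
  layer 1 (clean gravel): t_1 = 2.27 × 0.26 / 0.6921 = 0.8528 d
  layer 2 (fine sand): t_2 = 4.28 × 0.12 / 0.6921 = 0.7421 d
Total t = Σ t_i = 1.595 days.

1.59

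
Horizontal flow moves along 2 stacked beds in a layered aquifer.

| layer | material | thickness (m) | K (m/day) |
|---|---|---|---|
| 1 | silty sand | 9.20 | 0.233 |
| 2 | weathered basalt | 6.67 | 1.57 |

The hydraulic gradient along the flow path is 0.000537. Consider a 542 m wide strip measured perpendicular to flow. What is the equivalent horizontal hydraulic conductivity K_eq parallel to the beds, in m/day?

0.795

Flow is parallel to layering, so each bed carries its own Darcy discharge and the transmissivities add.
Σ(K_i·b_i) = 0.233×9.20 + 1.57×6.67 = 12.62 m²/day.
Total thickness b = 15.87 m, so K_eq = Σ(K_i·b_i)/b = 0.7949 m/day.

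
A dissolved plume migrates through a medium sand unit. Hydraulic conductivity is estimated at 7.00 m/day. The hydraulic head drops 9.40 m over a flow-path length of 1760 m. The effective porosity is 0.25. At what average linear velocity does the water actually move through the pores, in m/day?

Hydraulic gradient i = Δh / L = 9.40 / 1760 = 0.005341.
Darcy flux q = K · i = 7.000 × 0.005341 = 0.03739 m/day.
Seepage velocity v = q / n_e = 0.03739 / 0.25 = 0.1495 m/day.

0.150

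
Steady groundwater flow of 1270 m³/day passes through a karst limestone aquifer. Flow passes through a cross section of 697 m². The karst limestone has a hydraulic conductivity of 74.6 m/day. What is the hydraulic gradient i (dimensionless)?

From Q = K·A·i, i = Q / (K·A) = 1270 / (74.60 × 697.0) = 0.02442.

0.0244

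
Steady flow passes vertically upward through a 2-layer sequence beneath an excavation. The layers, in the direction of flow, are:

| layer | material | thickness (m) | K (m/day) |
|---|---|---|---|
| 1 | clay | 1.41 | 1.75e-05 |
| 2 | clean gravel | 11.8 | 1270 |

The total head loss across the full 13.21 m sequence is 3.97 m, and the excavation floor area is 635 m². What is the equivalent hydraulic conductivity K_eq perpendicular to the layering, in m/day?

0.000164

Flow is perpendicular to layering, so the layers act in series and the equivalent K is the thickness-weighted harmonic mean.
Total thickness L = 1.41 + 11.8 = 13.21 m.
Σ(b_i/K_i) = 1.41/1.75e-05 + 11.8/1270 = 80571 d.
K_eq = L / Σ(b_i/K_i) = 13.21 / 80571 = 0.0001640 m/day.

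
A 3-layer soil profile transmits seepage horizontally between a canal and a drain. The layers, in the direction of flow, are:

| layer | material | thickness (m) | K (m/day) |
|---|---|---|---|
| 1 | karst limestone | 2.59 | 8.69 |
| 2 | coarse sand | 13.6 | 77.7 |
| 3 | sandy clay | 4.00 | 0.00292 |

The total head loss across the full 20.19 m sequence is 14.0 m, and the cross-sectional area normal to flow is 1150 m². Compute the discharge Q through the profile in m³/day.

11.7

Flow is perpendicular to layering, so the layers act in series and the equivalent K is the thickness-weighted harmonic mean.
Total thickness L = 2.59 + 13.6 + 4.00 = 20.19 m.
Σ(b_i/K_i) = 2.59/8.69 + 13.6/77.7 + 4.00/0.00292 = 1370 d.
K_eq = L / Σ(b_i/K_i) = 20.19 / 1370 = 0.01473 m/day.
Q = K_eq · A · (Δh/L) = 0.01473 × 1150 × (14.0/20.19) = 11.75 m³/day.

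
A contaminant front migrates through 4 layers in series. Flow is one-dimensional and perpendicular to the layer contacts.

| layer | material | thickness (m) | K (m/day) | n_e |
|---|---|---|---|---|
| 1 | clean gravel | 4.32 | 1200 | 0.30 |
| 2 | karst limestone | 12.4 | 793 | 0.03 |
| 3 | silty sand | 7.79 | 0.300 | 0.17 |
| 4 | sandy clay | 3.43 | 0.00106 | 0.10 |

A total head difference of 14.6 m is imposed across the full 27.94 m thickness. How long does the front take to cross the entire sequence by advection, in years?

With flow normal to the layers, continuity requires the same specific discharge q through every layer.
Σ(b_i/K_i) = 4.32/1200 + 12.4/793 + 7.79/0.300 + 3.43/0.00106 = 3262 d.
q = Δh / Σ(b_i/K_i) = 14.6 / 3262 = 0.004476 m/day.
In each layer the seepage velocity is v_i = q/n_i, so the layer transit time is t_i = b_i·n_i / q:
  layer 1 (clean gravel): t_1 = 4.32 × 0.30 / 0.004476 = 289.5 d
  layer 2 (karst limestone): t_2 = 12.4 × 0.03 / 0.004476 = 83.11 d
  layer 3 (silty sand): t_3 = 7.79 × 0.17 / 0.004476 = 295.9 d
  layer 4 (sandy clay): t_4 = 3.43 × 0.10 / 0.004476 = 76.63 d
Total t = Σ t_i = 745.2 days = 2.040 years.

2.04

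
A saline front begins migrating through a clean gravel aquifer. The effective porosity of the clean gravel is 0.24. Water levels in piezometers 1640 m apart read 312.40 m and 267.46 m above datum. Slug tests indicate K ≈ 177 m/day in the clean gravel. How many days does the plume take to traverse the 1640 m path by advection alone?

81.2

Hydraulic gradient i = (312.40 − 267.46) / 1640 = 44.94 / 1640 = 0.02740.
Darcy flux q = K · i = 177.0 × 0.02740 = 4.850 m/day.
Seepage velocity v = q / n_e = 4.850 / 0.24 = 20.21 m/day.
Travel time t = L / v = 1640 / 20.21 = 81.15 days.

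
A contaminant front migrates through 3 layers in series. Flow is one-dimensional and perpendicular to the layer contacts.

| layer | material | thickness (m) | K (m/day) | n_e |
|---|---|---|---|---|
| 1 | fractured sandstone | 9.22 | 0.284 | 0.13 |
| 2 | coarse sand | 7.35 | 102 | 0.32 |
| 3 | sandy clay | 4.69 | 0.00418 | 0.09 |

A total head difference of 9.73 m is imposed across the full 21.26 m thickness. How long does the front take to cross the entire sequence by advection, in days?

471

With flow normal to the layers, continuity requires the same specific discharge q through every layer.
Σ(b_i/K_i) = 9.22/0.284 + 7.35/102 + 4.69/0.00418 = 1155 d.
q = Δh / Σ(b_i/K_i) = 9.73 / 1155 = 0.008428 m/day.
In each layer the seepage velocity is v_i = q/n_i, so the layer transit time is t_i = b_i·n_i / q:
  layer 1 (fractured sandstone): t_1 = 9.22 × 0.13 / 0.008428 = 142.2 d
  layer 2 (coarse sand): t_2 = 7.35 × 0.32 / 0.008428 = 279.1 d
  layer 3 (sandy clay): t_3 = 4.69 × 0.09 / 0.008428 = 50.09 d
Total t = Σ t_i = 471.4 days.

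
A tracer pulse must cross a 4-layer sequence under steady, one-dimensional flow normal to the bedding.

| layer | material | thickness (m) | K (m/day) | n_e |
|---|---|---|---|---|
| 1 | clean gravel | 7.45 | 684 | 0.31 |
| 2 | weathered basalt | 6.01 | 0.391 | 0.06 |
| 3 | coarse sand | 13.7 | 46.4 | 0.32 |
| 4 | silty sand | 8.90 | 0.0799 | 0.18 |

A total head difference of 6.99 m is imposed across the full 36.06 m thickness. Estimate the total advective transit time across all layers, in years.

0.431

With flow normal to the layers, continuity requires the same specific discharge q through every layer.
Σ(b_i/K_i) = 7.45/684 + 6.01/0.391 + 13.7/46.4 + 8.90/0.0799 = 127.1 d.
q = Δh / Σ(b_i/K_i) = 6.99 / 127.1 = 0.05501 m/day.
In each layer the seepage velocity is v_i = q/n_i, so the layer transit time is t_i = b_i·n_i / q:
  layer 1 (clean gravel): t_1 = 7.45 × 0.31 / 0.05501 = 41.98 d
  layer 2 (weathered basalt): t_2 = 6.01 × 0.06 / 0.05501 = 6.555 d
  layer 3 (coarse sand): t_3 = 13.7 × 0.32 / 0.05501 = 79.69 d
  layer 4 (silty sand): t_4 = 8.90 × 0.18 / 0.05501 = 29.12 d
Total t = Σ t_i = 157.4 days = 0.4308 years.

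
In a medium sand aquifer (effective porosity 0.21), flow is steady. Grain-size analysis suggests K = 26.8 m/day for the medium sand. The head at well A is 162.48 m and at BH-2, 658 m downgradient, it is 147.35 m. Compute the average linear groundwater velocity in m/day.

2.93

Hydraulic gradient i = (162.48 − 147.35) / 658 = 15.13 / 658 = 0.02299.
Darcy flux q = K · i = 26.80 × 0.02299 = 0.6162 m/day.
Seepage velocity v = q / n_e = 0.6162 / 0.21 = 2.934 m/day.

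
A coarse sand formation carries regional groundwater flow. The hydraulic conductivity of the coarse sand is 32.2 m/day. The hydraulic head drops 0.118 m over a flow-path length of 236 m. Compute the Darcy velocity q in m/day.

0.0161

Hydraulic gradient i = Δh / L = 0.118 / 236 = 0.0005000.
Specific discharge q = K · i = 32.20 × 0.0005000 = 0.01610 m/day.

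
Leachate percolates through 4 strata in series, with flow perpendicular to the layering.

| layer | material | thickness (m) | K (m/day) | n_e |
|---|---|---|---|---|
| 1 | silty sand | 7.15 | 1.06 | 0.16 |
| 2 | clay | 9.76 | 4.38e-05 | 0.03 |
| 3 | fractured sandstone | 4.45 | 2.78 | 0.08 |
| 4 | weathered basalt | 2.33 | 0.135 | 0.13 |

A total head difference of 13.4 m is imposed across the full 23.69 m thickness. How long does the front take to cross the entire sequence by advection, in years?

95.4

With flow normal to the layers, continuity requires the same specific discharge q through every layer.
Σ(b_i/K_i) = 7.15/1.06 + 9.76/4.38e-05 + 4.45/2.78 + 2.33/0.135 = 2.229e+05 d.
q = Δh / Σ(b_i/K_i) = 13.4 / 2.229e+05 = 6.013e-05 m/day.
In each layer the seepage velocity is v_i = q/n_i, so the layer transit time is t_i = b_i·n_i / q:
  layer 1 (silty sand): t_1 = 7.15 × 0.16 / 6.013e-05 = 19026 d
  layer 2 (clay): t_2 = 9.76 × 0.03 / 6.013e-05 = 4870 d
  layer 3 (fractured sandstone): t_3 = 4.45 × 0.08 / 6.013e-05 = 5921 d
  layer 4 (weathered basalt): t_4 = 2.33 × 0.13 / 6.013e-05 = 5038 d
Total t = Σ t_i = 34854 days = 95.42 years.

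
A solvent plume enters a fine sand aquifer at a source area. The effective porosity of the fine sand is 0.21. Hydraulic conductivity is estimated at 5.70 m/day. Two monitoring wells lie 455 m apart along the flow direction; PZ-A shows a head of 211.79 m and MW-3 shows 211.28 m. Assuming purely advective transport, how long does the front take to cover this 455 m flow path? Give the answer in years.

40.9

Hydraulic gradient i = (211.79 − 211.28) / 455 = 0.51 / 455 = 0.001121.
Darcy flux q = K · i = 5.700 × 0.001121 = 0.006389 m/day.
Seepage velocity v = q / n_e = 0.006389 / 0.21 = 0.03042 m/day.
Travel time t = L / v = 455 / 0.03042 = 14955 days = 40.95 years.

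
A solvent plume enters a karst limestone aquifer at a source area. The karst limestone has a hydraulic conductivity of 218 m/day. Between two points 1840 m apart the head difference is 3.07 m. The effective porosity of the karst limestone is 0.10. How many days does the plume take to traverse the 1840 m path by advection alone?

506

Hydraulic gradient i = Δh / L = 3.07 / 1840 = 0.001668.
Darcy flux q = K · i = 218.0 × 0.001668 = 0.3637 m/day.
Seepage velocity v = q / n_e = 0.3637 / 0.10 = 3.637 m/day.
Travel time t = L / v = 1840 / 3.637 = 505.9 days.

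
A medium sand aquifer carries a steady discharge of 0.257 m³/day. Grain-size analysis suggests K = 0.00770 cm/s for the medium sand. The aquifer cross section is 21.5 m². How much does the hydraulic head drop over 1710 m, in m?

3.07

Convert K: 0.00770 cm/s × 864 = 6.653 m/day.
From Q = K·A·i, i = Q / (K·A) = 0.257 / (6.653 × 21.50) = 0.001797.
Head loss Δh = i · L = 0.001797 × 1710 = 3.072 m.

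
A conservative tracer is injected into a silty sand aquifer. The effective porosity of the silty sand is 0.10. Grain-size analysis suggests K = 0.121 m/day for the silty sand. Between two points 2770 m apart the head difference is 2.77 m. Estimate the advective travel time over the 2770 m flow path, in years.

6270

Hydraulic gradient i = Δh / L = 2.77 / 2770 = 0.001000.
Darcy flux q = K · i = 0.1210 × 0.001000 = 0.0001210 m/day.
Seepage velocity v = q / n_e = 0.0001210 / 0.10 = 0.001210 m/day.
Travel time t = L / v = 2770 / 0.001210 = 2.289e+06 days = 6268 years.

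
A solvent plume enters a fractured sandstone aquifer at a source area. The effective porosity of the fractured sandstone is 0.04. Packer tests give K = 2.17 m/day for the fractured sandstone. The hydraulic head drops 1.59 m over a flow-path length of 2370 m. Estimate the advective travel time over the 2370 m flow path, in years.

178

Hydraulic gradient i = Δh / L = 1.59 / 2370 = 0.0006709.
Darcy flux q = K · i = 2.170 × 0.0006709 = 0.001456 m/day.
Seepage velocity v = q / n_e = 0.001456 / 0.04 = 0.03640 m/day.
Travel time t = L / v = 2370 / 0.03640 = 65118 days = 178.3 years.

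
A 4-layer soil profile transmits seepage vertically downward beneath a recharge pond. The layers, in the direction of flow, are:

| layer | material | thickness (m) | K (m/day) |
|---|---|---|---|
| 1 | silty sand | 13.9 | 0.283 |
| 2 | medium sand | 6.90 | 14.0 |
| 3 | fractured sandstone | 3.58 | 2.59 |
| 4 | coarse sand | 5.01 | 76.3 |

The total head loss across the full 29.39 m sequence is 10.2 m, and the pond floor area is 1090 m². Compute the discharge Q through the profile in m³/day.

Flow is perpendicular to layering, so the layers act in series and the equivalent K is the thickness-weighted harmonic mean.
Total thickness L = 13.9 + 6.90 + 3.58 + 5.01 = 29.39 m.
Σ(b_i/K_i) = 13.9/0.283 + 6.90/14.0 + 3.58/2.59 + 5.01/76.3 = 51.06 d.
K_eq = L / Σ(b_i/K_i) = 29.39 / 51.06 = 0.5756 m/day.
Q = K_eq · A · (Δh/L) = 0.5756 × 1090 × (10.2/29.39) = 217.8 m³/day.

218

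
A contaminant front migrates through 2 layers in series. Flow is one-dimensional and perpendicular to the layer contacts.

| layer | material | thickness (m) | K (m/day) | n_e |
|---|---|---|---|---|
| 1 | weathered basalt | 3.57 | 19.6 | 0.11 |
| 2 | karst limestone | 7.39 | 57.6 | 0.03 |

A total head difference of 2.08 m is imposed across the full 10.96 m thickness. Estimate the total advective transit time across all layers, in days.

0.0917

With flow normal to the layers, continuity requires the same specific discharge q through every layer.
Σ(b_i/K_i) = 3.57/19.6 + 7.39/57.6 = 0.3104 d.
q = Δh / Σ(b_i/K_i) = 2.08 / 0.3104 = 6.700 m/day.
In each layer the seepage velocity is v_i = q/n_i, so the layer transit time is t_i = b_i·n_i / q:
  layer 1 (weathered basalt): t_1 = 3.57 × 0.11 / 6.700 = 0.05861 d
  layer 2 (karst limestone): t_2 = 7.39 × 0.03 / 6.700 = 0.03309 d
Total t = Σ t_i = 0.09170 days.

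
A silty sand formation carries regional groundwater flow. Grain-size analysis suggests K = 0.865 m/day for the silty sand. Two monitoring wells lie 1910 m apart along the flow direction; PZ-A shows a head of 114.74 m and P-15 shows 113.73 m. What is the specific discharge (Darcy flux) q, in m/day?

0.000457

Hydraulic gradient i = (114.74 − 113.73) / 1910 = 1.01 / 1910 = 0.0005288.
Specific discharge q = K · i = 0.8650 × 0.0005288 = 0.0004574 m/day.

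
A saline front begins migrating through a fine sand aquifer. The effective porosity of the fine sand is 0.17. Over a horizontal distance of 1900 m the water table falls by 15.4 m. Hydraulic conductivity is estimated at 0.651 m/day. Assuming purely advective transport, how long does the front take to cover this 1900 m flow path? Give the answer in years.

168

Hydraulic gradient i = Δh / L = 15.4 / 1900 = 0.008105.
Darcy flux q = K · i = 0.6510 × 0.008105 = 0.005277 m/day.
Seepage velocity v = q / n_e = 0.005277 / 0.17 = 0.03104 m/day.
Travel time t = L / v = 1900 / 0.03104 = 61215 days = 167.6 years.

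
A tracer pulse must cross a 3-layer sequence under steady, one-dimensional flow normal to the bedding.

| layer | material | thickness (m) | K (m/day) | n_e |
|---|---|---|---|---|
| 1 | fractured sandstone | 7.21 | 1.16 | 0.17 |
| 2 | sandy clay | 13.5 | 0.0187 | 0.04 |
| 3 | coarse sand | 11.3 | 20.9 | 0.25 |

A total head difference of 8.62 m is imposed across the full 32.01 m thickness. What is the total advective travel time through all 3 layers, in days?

With flow normal to the layers, continuity requires the same specific discharge q through every layer.
Σ(b_i/K_i) = 7.21/1.16 + 13.5/0.0187 + 11.3/20.9 = 728.7 d.
q = Δh / Σ(b_i/K_i) = 8.62 / 728.7 = 0.01183 m/day.
In each layer the seepage velocity is v_i = q/n_i, so the layer transit time is t_i = b_i·n_i / q:
  layer 1 (fractured sandstone): t_1 = 7.21 × 0.17 / 0.01183 = 103.6 d
  layer 2 (sandy clay): t_2 = 13.5 × 0.04 / 0.01183 = 45.65 d
  layer 3 (coarse sand): t_3 = 11.3 × 0.25 / 0.01183 = 238.8 d
Total t = Σ t_i = 388.1 days.

388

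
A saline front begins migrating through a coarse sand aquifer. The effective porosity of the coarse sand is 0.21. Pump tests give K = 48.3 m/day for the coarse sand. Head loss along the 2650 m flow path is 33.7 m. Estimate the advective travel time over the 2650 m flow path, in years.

Hydraulic gradient i = Δh / L = 33.7 / 2650 = 0.01272.
Darcy flux q = K · i = 48.30 × 0.01272 = 0.6142 m/day.
Seepage velocity v = q / n_e = 0.6142 / 0.21 = 2.925 m/day.
Travel time t = L / v = 2650 / 2.925 = 906.0 days = 2.481 years.

2.48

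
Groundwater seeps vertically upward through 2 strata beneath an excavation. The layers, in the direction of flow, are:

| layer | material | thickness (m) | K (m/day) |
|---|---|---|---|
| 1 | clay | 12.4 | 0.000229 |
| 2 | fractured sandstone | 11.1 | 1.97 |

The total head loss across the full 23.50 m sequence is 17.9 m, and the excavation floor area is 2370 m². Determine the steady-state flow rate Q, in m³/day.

0.783

Flow is perpendicular to layering, so the layers act in series and the equivalent K is the thickness-weighted harmonic mean.
Total thickness L = 12.4 + 11.1 = 23.50 m.
Σ(b_i/K_i) = 12.4/0.000229 + 11.1/1.97 = 54154 d.
K_eq = L / Σ(b_i/K_i) = 23.50 / 54154 = 0.0004339 m/day.
Q = K_eq · A · (Δh/L) = 0.0004339 × 2370 × (17.9/23.50) = 0.7834 m³/day.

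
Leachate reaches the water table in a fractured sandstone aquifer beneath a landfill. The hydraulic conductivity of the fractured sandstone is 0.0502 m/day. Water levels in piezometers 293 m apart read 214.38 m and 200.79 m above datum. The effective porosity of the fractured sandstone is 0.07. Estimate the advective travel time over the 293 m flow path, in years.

24.1

Hydraulic gradient i = (214.38 − 200.79) / 293 = 13.59 / 293 = 0.04638.
Darcy flux q = K · i = 0.05020 × 0.04638 = 0.002328 m/day.
Seepage velocity v = q / n_e = 0.002328 / 0.07 = 0.03326 m/day.
Travel time t = L / v = 293 / 0.03326 = 8809 days = 24.12 years.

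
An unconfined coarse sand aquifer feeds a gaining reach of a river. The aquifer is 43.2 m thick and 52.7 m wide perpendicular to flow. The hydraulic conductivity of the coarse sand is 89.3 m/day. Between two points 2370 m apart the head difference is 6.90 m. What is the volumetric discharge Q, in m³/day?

Cross-sectional area A = 52.7 × 43.2 = 2277 m².
Hydraulic gradient i = Δh / L = 6.90 / 2370 = 0.002911.
Darcy's law: Q = K · A · i = 89.30 × 2277 × 0.002911 = 591.9 m³/day.

592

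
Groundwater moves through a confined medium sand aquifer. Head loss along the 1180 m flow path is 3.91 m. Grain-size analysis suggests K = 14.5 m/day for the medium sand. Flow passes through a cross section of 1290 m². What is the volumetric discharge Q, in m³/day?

Hydraulic gradient i = Δh / L = 3.91 / 1180 = 0.003314.
Darcy's law: Q = K · A · i = 14.50 × 1290 × 0.003314 = 61.98 m³/day.

62.0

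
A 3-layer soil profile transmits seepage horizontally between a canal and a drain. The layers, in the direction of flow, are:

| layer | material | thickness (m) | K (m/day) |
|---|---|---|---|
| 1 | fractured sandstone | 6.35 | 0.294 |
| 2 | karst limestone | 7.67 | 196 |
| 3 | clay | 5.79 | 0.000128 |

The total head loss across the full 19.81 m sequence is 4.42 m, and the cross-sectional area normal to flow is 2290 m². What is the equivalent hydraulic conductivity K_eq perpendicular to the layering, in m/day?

Flow is perpendicular to layering, so the layers act in series and the equivalent K is the thickness-weighted harmonic mean.
Total thickness L = 6.35 + 7.67 + 5.79 = 19.81 m.
Σ(b_i/K_i) = 6.35/0.294 + 7.67/196 + 5.79/0.000128 = 45256 d.
K_eq = L / Σ(b_i/K_i) = 19.81 / 45256 = 0.0004377 m/day.

0.000438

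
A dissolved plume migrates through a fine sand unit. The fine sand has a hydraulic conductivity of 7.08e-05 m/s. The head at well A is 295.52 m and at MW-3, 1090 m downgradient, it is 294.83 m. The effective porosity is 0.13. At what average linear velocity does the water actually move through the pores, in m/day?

0.0298

Convert K: 7.08e-05 m/s × 86400 = 6.117 m/day.
Hydraulic gradient i = (295.52 − 294.83) / 1090 = 0.69 / 1090 = 0.0006330.
Darcy flux q = K · i = 6.117 × 0.0006330 = 0.003872 m/day.
Seepage velocity v = q / n_e = 0.003872 / 0.13 = 0.02979 m/day.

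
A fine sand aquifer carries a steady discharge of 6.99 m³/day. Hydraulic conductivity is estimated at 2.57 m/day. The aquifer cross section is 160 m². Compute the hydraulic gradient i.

From Q = K·A·i, i = Q / (K·A) = 6.99 / (2.570 × 160.0) = 0.01700.

0.0170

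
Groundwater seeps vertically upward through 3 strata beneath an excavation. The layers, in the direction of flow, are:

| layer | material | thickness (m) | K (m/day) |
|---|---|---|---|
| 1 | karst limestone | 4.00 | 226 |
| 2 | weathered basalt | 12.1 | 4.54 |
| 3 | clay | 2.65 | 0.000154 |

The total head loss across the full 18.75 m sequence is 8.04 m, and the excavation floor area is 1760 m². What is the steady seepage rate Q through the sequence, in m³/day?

Flow is perpendicular to layering, so the layers act in series and the equivalent K is the thickness-weighted harmonic mean.
Total thickness L = 4.00 + 12.1 + 2.65 = 18.75 m.
Σ(b_i/K_i) = 4.00/226 + 12.1/4.54 + 2.65/0.000154 = 17210 d.
K_eq = L / Σ(b_i/K_i) = 18.75 / 17210 = 0.001089 m/day.
Q = K_eq · A · (Δh/L) = 0.001089 × 1760 × (8.04/18.75) = 0.8222 m³/day.

0.822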